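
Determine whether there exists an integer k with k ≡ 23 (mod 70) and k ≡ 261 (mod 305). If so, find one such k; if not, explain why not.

Both moduli are multiples of 5 = gcd(70, 305), so any solution would satisfy k ≡ 23 and k ≡ 261 modulo 5 simultaneously.
However 23 ≡ 3 and 261 ≡ 1 (mod 5), and 3 ≠ 1.
Therefore no such k exists.

No, no such integer exists.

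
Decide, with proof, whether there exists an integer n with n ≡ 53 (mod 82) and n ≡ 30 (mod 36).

There is no such integer.

Both moduli are multiples of 2 = gcd(82, 36), so any solution would satisfy n ≡ 53 and n ≡ 30 modulo 2 simultaneously.
However 53 ≡ 1 and 30 ≡ 0 (mod 2), and 1 ≠ 0.
Hence the system has no solution.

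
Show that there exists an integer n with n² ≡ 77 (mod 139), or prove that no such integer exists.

Take n = 63. Then 63² = 3969 = 28·139 + 77, so 63² ≡ 77 (mod 139).

n = 63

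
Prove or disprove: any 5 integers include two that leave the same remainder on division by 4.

Each integer lies in one of the 4 residue classes modulo 4.
Since 5 > 4, two of the 5 integers must share a residue class by the pigeonhole principle; call them a and b.
That is, a and b leave the same remainder on division by 4, as claimed.

Yes.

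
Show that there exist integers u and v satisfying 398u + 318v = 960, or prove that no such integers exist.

u = 12, v = -12

Since gcd(398, 318) = 2 and 960 = 2·480, Bézout's identity guarantees a solution.
Dividing through by 2 reduces the equation to 199u + 159v = 480.
Run the Euclidean algorithm on 199 and 159: 199 = 1·159 + 40, 159 = 3·40 + 39, 40 = 1·39 + 1, 39 = 39·1 + 0.
Working back up the chain: 1 = 40 − 1·39 = 40 − (159 − 3·40) = −159 + 4·40 = −159 + 4·(199 − 1·159) = 4·199 − 5·159. So 199·4 + 159·(-5) = 1.
Scaling by 480 gives the particular solution (u, v) = (1920, -2400).
Subtracting 12·159 from u and adding 12·199 to v gives the tidier solution (12, -12).
Indeed 398·12 + 318·(-12) = 4776 − 3816 = 960.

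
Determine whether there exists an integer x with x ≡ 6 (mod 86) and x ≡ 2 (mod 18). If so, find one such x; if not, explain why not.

The moduli are not coprime: gcd(86, 18) = 2. Compatibility requires 2 ∣ (2 − 6) = -4, which holds, so solutions exist.
List candidates x ≡ 6 (mod 86): 6, 92. Modulo 18 these are 6, 2; 92 gives 2 as required.
Verify: 92 = 1·86 + 6 and 92 = 5·18 + 2. ✓

x = 92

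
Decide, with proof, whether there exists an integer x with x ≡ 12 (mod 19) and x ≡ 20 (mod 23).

The moduli 19 and 23 are coprime, so by the Chinese Remainder Theorem a unique solution modulo 437 exists.
Any solution of the first congruence is x = 12 + 19t; substituting into the second, 19t ≡ 20 − 12 ≡ 8 (mod 23).
To invert 19 modulo 23: 23 = 1·19 + 4, 19 = 4·4 + 3, 4 = 1·3 + 1, 3 = 3·1 + 0, and unwinding, 1 = 4 − 1·3 = 4 − (19 − 4·4) = −19 + 5·4 = −19 + 5·(23 − 1·19) = 5·23 − 6·19. Thus 19⁻¹ ≡ -6 ≡ 17 (mod 23).
Therefore t ≡ 17·8 = 136 ≡ 21 (mod 23).
With t = 21: x = 12 + 19·21 = 411.
Indeed 411 ≡ 12 (mod 19) and 411 ≡ 20 (mod 23).

x = 411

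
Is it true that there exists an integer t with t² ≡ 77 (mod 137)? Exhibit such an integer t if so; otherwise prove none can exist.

t = 112

t = 112 works: 112² = 12544, and 12544 − 77 = 12467 = 91·137.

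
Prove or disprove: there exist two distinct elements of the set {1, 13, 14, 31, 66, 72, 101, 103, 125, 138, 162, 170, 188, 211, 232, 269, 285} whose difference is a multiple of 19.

Residues mod 19: 1↦1, 13↦13, 14↦14, 31↦12, 66↦9, 72↦15, 101↦6, 103↦8, 125↦11, 138↦5, 162↦10, 170↦18, 188↦17, 211↦2, 232↦4, 269↦3, 285↦0.
No residue repeats among the 17 elements, so no pair has difference ≡ 0 (mod 19).

No such pair exists.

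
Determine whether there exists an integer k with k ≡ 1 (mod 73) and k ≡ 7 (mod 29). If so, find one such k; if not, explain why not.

k = 877

The moduli 73 and 29 are coprime, so by the Chinese Remainder Theorem a unique solution modulo 2117 exists.
Write k = 1 + 73t and require 1 + 73t ≡ 7 (mod 29), i.e. 73t ≡ 6 (mod 29).
73 ≡ 15 (mod 29), so this reads 15t ≡ 6 (mod 29). Invert 15 mod 29 by the Euclidean algorithm: 29 = 1·15 + 14, 15 = 1·14 + 1, 14 = 14·1 + 0; back-substituting, 1 = 15 − 1·14 = 15 − (29 − 1·15) = −29 + 2·15. Hence 15·2 ≡ 1, so 15⁻¹ ≡ 2 (mod 29).
Therefore t ≡ 2·6 = 12 (mod 29).
With t = 12: k = 1 + 73·12 = 877.
Indeed 877 ≡ 1 (mod 73) and 877 ≡ 7 (mod 29).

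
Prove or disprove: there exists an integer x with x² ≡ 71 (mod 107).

107 is prime, so by Euler's criterion 71 is a square mod 107 iff 71^((107−1)/2) = 71^53 ≡ 1 (mod 107).
Repeated squaring mod 107: 71^2 = 5041 ≡ 12; 71^4 ≡ 12² = 144 ≡ 37; 71^8 ≡ 37² = 1369 ≡ 85; 71^16 ≡ 85² = 7225 ≡ 56; 71^32 ≡ 56² = 3136 ≡ 33.
Since 53 = 32 + 16 + 4 + 1, 71^53 ≡ 33 · 56 · 37 · 71; multiplying out mod 107: 33·56 = 1848 ≡ 29, then 29·37 = 1073 ≡ 3, then 3·71 = 213 ≡ 106. Thus 71^53 ≡ 106 ≡ −1 (mod 107).
By Euler's criterion 71 is a quadratic non-residue mod 107: no x satisfies x² ≡ 71 (mod 107).

There is no such integer.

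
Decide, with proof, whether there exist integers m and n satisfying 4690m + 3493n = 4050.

There are no such integers.

Any value of 4690m + 3493n is a multiple of gcd(4690, 3493) = 7.
But 4050 is not a multiple of 7 (it leaves remainder 4).
So the equation is unsolvable over ℤ.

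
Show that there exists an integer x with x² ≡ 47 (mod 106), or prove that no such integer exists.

x = 43

Take x = 43. Then 43² = 1849 = 17·106 + 47, so 43² ≡ 47 (mod 106).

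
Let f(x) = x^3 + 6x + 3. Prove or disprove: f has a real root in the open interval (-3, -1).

No.

f(-3) = -42 and f(-1) = -4, both negative.
The derivative f'(x) = 3x^2 + 6 is a quadratic with discriminant 0² − 4·3·6 = -72 < 0; it never vanishes, so it is always positive (sign of the leading coefficient).
Hence f is strictly increasing on ℝ, and in particular on [-3, -1]. A strictly monotone function with same-sign endpoint values stays negative on the whole interval, so f has no zero in (-3, -1).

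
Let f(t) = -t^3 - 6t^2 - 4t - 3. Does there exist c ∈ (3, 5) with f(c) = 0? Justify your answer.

f(3) = -96 and f(5) = -298, both negative, so a sign-change argument is unavailable; we show f keeps this sign on the whole interval.
Substitute t = 3 + u, where 0 < u < 2 on the interval. Expanding, f(3 + u) = -u^3 - 15u^2 - 67u - 96.
The nonzero coefficients here are all negative, so for u > 0 every term is negative (or zero), and the constant term -96 is strictly negative.
Therefore f(t) < 0 throughout (3, 5), and f has no zero there.

f has no root in that interval.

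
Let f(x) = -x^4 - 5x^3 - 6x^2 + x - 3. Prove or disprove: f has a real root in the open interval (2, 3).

No.

The endpoint values f(2) = -81 and f(3) = -270 are both negative. Claim: f(x) < 0 for every x in (2, 3).
Shift to the endpoint 2: with x = 2 + u (0 < u < 1), one computes f(2 + u) = -u^4 - 13u^3 - 60u^2 - 115u - 81.
All 5 nonzero coefficients of this polynomial in u are negative; hence for u > 0 the value is a sum of negative terms (the constant -81 among them).
Therefore f(x) < 0 throughout (2, 3), and f has no zero there.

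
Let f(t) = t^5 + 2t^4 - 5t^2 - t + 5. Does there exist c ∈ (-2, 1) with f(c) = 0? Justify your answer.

f(-2) = -13 and f(1) = 2, which have opposite signs.
As a polynomial, f is continuous on every closed interval.
So by the Intermediate Value Theorem there is a c strictly between -2 and 1 with f(c) = 0.

Yes, such a c exists.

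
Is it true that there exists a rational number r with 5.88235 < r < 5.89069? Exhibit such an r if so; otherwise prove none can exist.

Multiplying by 9: 9·5.88235 = 52.94115 and 9·5.89069 = 53.01621, so the integer 53 lies strictly between them.
Hence 53/9 is a rational number with 5.88235 < 53/9 < 5.89069.

r = 53/9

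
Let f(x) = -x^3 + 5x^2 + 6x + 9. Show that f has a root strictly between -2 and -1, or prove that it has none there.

f(-2) = 25 and f(-1) = 9, both positive, so a sign-change argument is unavailable; we show f keeps this sign on the whole interval.
Substitute x = -1 − u, where 0 < u < 1 on the interval. Expanding, f(-1 − u) = u^3 + 8u^2 + 7u + 9.
All 4 nonzero coefficients of this polynomial in u are positive; hence for u > 0 the value is a sum of positive terms (the constant 9 among them).
So f is strictly positive on (-2, -1); no root exists in the interval.

No.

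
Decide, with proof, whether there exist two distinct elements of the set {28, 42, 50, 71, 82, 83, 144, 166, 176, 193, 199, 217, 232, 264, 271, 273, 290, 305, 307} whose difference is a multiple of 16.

50 mod 16 = 2 and 82 mod 16 = 2, so 82 − 50 = 32 = 2·16.

The pair (50, 82) works.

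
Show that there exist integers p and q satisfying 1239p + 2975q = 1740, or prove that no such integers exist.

gcd(1239, 2975) = 7, so every integer of the form 1239p + 2975q is a multiple of 7.
However 1740 leaves remainder 4 on division by 7.
Therefore 1239p + 2975q = 1740 has no solution in integers.

No, no such integers exist.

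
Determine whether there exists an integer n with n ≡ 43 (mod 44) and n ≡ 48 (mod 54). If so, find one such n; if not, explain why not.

No, no such integer exists.

gcd(44, 54) = 2. If n ≡ 43 (mod 44) and n ≡ 48 (mod 54), then n ≡ 43 (mod 2) and n ≡ 48 (mod 2).
But 43 mod 2 = 1 while 48 mod 2 = 0, a contradiction.
So no integer satisfies both congruences.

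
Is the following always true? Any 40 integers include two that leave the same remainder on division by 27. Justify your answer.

There are exactly 27 possible remainders on division by 27.
Since 40 > 27, two of the 40 integers must share a residue class by the pigeonhole principle; call them a and b.
That is, a and b leave the same remainder on division by 27, as claimed.

True.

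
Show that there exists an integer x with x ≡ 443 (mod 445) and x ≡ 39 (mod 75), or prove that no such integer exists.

No such integer exists.

Reduce both congruences modulo 5, which divides 445 and 75: they say x ≡ 443 (mod 5) and x ≡ 39 (mod 5).
But 443 mod 5 = 3 while 39 mod 5 = 4, a contradiction.
Hence the system has no solution.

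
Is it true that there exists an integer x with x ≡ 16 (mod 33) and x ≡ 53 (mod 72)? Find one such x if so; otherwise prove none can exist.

gcd(33, 72) = 3. If x ≡ 16 (mod 33) and x ≡ 53 (mod 72), then x ≡ 16 (mod 3) and x ≡ 53 (mod 3).
But 16 mod 3 = 1 while 53 mod 3 = 2, a contradiction.
Therefore no such x exists.

No, no such integer exists.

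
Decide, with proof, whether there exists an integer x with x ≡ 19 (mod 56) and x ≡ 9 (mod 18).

gcd(56, 18) = 2. A simultaneous solution exists iff 19 ≡ 9 (mod 2); here 19 mod 2 = 1 = 9 mod 2, so it does.
The integers ≡ 19 (mod 56) are 19, 75, 131, 187, 243, …; their remainders mod 18 are 1, 3, 5, 7, 9, so x = 243 is the first that is ≡ 9 (mod 18).
Verify: 243 = 4·56 + 19 and 243 = 13·18 + 9. ✓

x = 243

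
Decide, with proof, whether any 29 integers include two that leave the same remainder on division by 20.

Each integer lies in one of the 20 residue classes modulo 20.
Since 29 > 20, two of the 29 integers must share a residue class by the pigeonhole principle; call them a and b.
That is, a and b leave the same remainder on division by 20, as claimed.

Yes.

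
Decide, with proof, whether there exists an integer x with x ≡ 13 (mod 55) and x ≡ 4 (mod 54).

x = 2488

Since 55 and 54 share no common factor, CRT says the pair of congruences has a solution (unique mod 2970).
Write x = 13 + 55t and require 13 + 55t ≡ 4 (mod 54), i.e. 55t ≡ 45 (mod 54).
55 ≡ 1 (mod 54), so this reads 1t ≡ 45 (mod 54). So t ≡ 45 (mod 54).
Taking t = 45 gives x = 13 + 55·45 = 2488.
Check: 2488 mod 55 = 13, 2488 mod 54 = 4. ✓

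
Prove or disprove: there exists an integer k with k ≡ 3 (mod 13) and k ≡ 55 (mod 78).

k = 55

gcd(13, 78) = 13. A simultaneous solution exists iff 3 ≡ 55 (mod 13); here 3 mod 13 = 3 = 55 mod 13, so it does.
Step through k = 3, 3 + 13, 3 + 2·13, …: the values 3, 16, 29, 42, 55 reduce mod 78 to 3, 16, 29, 42, 55. The value 55 hits 55.
Indeed 55 ≡ 3 (mod 13) and 55 ≡ 55 (mod 78).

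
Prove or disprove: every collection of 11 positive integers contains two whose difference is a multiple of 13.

Take the 11 consecutive integers 28, 29, …, 38: their residues mod 13 are all distinct because 11 ≤ 13.
Any two of them differ by at most 10 < 13 and by at least 1, so no difference is a multiple of 13.

No; for instance {28, 29, 30, 31, 32, 33, 34, 35, 36, 37, 38} is a counterexample.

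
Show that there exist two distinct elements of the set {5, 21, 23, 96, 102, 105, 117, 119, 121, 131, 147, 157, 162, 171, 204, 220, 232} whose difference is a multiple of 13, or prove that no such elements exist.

The pair (5, 96) works.

Reduce each element mod 13: 5↦5, 21↦8, 23↦10, 96↦5, 102↦11, 105↦1, 117↦0, 119↦2, 121↦4, 131↦1, 147↦4, 157↦1, 162↦6, 171↦2, 204↦9, 220↦12, 232↦11. The residue 5 repeats (at 5 and 96), and 96 − 5 = 91 = 7·13.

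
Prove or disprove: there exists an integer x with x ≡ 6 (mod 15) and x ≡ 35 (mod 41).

gcd(15, 41) = 1, so the Chinese Remainder Theorem guarantees exactly one residue class mod 615 satisfying both.
Any solution of the first congruence is x = 6 + 15t; substituting into the second, 15t ≡ 35 − 6 ≡ 29 (mod 41).
Since 15·11 = 165 = 4·41 + 1, the inverse of 15 mod 41 is 11.
Therefore t ≡ 11·29 = 319 ≡ 32 (mod 41).
Taking t = 32 gives x = 6 + 15·32 = 486.
Verify: 486 = 32·15 + 6 and 486 = 11·41 + 35. ✓

x = 486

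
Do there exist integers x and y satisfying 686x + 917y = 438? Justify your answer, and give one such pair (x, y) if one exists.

No such integers exist.

gcd(686, 917) = 7, so every integer of the form 686x + 917y is a multiple of 7.
But 438 = 7·62 + 4, so 7 ∤ 438.
Therefore 686x + 917y = 438 has no solution in integers.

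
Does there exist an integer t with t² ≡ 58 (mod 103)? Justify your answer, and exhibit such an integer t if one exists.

t = 77 works: 77² = 5929, and 5929 − 58 = 5871 = 57·103.

t = 77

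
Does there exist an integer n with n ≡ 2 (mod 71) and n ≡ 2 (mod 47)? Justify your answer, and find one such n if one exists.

The moduli 71 and 47 are coprime, so by the Chinese Remainder Theorem a unique solution modulo 3337 exists.
Any solution of the first congruence is n = 2 + 71t; substituting into the second, 71t ≡ 2 − 2 ≡ 0 (mod 47).
71 ≡ 24 (mod 47), so this reads 24t ≡ 0 (mod 47). t = 0 satisfies this.
Taking t = 0 gives n = 2 + 71·0 = 2.
Check: 2 mod 71 = 2, 2 mod 47 = 2. ✓

n = 2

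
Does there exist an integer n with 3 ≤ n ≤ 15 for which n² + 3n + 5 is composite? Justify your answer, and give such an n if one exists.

At n = 11: 11² + 3·11 + 5 = 159 = 3·53, which is composite.

n = 11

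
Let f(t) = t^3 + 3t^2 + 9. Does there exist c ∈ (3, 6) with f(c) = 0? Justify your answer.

No.

The endpoint values f(3) = 63 and f(6) = 333 are both positive. Claim: f(t) > 0 for every t in (3, 6).
Shift to the endpoint 3: with t = 3 + u (0 < u < 3), one computes f(3 + u) = u^3 + 12u^2 + 45u + 63.
The nonzero coefficients here are all positive, so for u > 0 every term is positive (or zero), and the constant term 63 is strictly positive.
So f is strictly positive on (3, 6); no root exists in the interval.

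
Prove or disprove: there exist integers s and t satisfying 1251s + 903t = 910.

There are no such integers.

gcd(1251, 903) = 3, so every integer of the form 1251s + 903t is a multiple of 3.
But 910 is not a multiple of 3 (it leaves remainder 1).
Therefore 1251s + 903t = 910 has no solution in integers.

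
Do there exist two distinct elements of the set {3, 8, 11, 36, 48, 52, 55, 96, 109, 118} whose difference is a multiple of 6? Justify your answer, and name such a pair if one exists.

Both 36 and 48 leave remainder 0 on division by 6; their difference 12 = 2·6 is a multiple of 6.

Yes: 36 and 48.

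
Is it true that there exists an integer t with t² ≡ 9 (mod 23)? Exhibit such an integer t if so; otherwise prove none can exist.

Take t = 3. Then 3² = 9, and since 0 ≤ 9 < 23 this is already reduced: 3² ≡ 9 (mod 23).

t = 3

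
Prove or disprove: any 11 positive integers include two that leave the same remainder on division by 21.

Take the 11 consecutive integers 7, 8, …, 17: their residues mod 21 are all distinct because 11 ≤ 21.
Hence this collection has no pair with equal remainders mod 21, disproving the claim.

No; for instance {7, 8, 9, 10, 11, 12, 13, 14, 15, 16, 17} is a counterexample.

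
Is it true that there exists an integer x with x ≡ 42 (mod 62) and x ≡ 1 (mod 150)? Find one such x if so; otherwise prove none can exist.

Reduce both congruences modulo 2, which divides 62 and 150: they say x ≡ 42 (mod 2) and x ≡ 1 (mod 2).
But 42 mod 2 = 0 while 1 mod 2 = 1, a contradiction.
Therefore no such x exists.

No, no such integer exists.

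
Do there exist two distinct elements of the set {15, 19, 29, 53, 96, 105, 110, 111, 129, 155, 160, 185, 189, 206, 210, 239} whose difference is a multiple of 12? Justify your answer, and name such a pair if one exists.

The pair (15, 111) works.

Reduce each element mod 12: 15↦3, 19↦7, 29↦5, 53↦5, 96↦0, 105↦9, 110↦2, 111↦3, 129↦9, 155↦11, 160↦4, 185↦5, 189↦9, 206↦2, 210↦6, 239↦11. The residue 3 repeats (at 15 and 111), and 111 − 15 = 96 = 8·12.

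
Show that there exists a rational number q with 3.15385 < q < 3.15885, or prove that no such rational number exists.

q = 60/19

Look for a denominator N such that an integer falls strictly between N·3.15385 and N·3.15885. N = 19 works: 19·3.15385 = 59.92315 < 60 < 60.01815 = 19·3.15885.
Hence 60/19 is a rational number with 3.15385 < 60/19 < 3.15885.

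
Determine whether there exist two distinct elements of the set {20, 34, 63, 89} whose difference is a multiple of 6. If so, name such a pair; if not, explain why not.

Reduce each element modulo 6: 20↦2, 34↦4, 63↦3, 89↦5.
No residue repeats among the 4 elements, so no pair has difference ≡ 0 (mod 6).

No, no such pair exists.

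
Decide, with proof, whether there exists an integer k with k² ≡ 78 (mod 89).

k = 16

Take k = 16. Then 16² = 256 = 2·89 + 78, so 16² ≡ 78 (mod 89).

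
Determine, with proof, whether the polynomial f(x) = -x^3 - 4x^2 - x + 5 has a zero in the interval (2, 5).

No.

f(2) = -21 and f(5) = -225, both negative, so a sign-change argument is unavailable; we show f keeps this sign on the whole interval.
Shift to the endpoint 2: with x = 2 + u (0 < u < 3), one computes f(2 + u) = -u^3 - 10u^2 - 29u - 21.
The nonzero coefficients here are all negative, so for u > 0 every term is negative (or zero), and the constant term -21 is strictly negative.
So f is strictly negative on (2, 5); no root exists in the interval.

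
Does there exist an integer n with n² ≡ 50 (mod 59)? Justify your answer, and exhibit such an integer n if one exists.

There is no such integer.

59 is prime, so by Euler's criterion 50 is a square mod 59 iff 50^((59−1)/2) = 50^29 ≡ 1 (mod 59).
Squaring successively (mod 59): 50^2 = 2500 ≡ 22; 50^4 ≡ 22² = 484 ≡ 12; 50^8 ≡ 12² = 144 ≡ 26; 50^16 ≡ 26² = 676 ≡ 27.
Since 29 = 16 + 8 + 4 + 1, 50^29 ≡ 27 · 26 · 12 · 50; multiplying out mod 59: 27·26 = 702 ≡ 53, then 53·12 = 636 ≡ 46, then 46·50 = 2300 ≡ 58. Thus 50^29 ≡ 58 ≡ −1 (mod 59).
By Euler's criterion 50 is a quadratic non-residue mod 59: no n satisfies n² ≡ 50 (mod 59).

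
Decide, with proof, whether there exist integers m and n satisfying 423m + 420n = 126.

m = 42, n = -42

Since gcd(423, 420) = 3 and 126 = 3·42, Bézout's identity guarantees a solution.
Dividing through by 3 reduces the equation to 141m + 140n = 42.
Euclidean algorithm: 141 = 1·140 + 1, 140 = 140·1 + 0.
Back-substituting, 1 = 141 − 1·140; that is, 141·1 + 140·(-1) = 1.
Multiplying through by 42: m = 1·42 = 42, n = (-1)·42 = -42 is a solution.
Check: 423·42 + 420·(-42) = 17766 − 17640 = 126. ✓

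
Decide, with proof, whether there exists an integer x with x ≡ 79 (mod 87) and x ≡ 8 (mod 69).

No such integer exists.

Both moduli are multiples of 3 = gcd(87, 69), so any solution would satisfy x ≡ 79 and x ≡ 8 modulo 3 simultaneously.
These are incompatible: 79 − 8 = 71 is not divisible by 3.
So no integer satisfies both congruences.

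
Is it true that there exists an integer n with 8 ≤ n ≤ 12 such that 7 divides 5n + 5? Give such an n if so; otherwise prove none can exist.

At n = 8, 5·8 + 5 = 45 ≡ 3 (mod 7), and each step in n adds 5, giving residues 3, 1, 6, 4, 2 for n = 8, 9, …, 12.
The residue 0 does not occur, so no n in [8, 12] makes 5n + 5 a multiple of 7.

No, no such integer n in that range exists.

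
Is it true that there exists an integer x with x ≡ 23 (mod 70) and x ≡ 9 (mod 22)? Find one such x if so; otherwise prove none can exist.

Here gcd(70, 22) = 2, and both 23 and 9 leave remainder 1 mod 2, so the system is consistent.
List candidates x ≡ 23 (mod 70): 23, 93, 163. Modulo 22 these are 1, 5, 9; 163 gives 9 as required.
Check: 163 mod 70 = 23, 163 mod 22 = 9. ✓

x = 163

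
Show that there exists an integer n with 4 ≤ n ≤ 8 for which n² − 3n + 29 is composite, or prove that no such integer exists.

At n = 8: 8² − 3·8 + 29 = 69 = 3·23, which is composite.

n = 8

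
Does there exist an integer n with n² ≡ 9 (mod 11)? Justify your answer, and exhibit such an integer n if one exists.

n = 3

Take n = 3. Then 3² = 9, and since 0 ≤ 9 < 11 this is already reduced: 3² ≡ 9 (mod 11).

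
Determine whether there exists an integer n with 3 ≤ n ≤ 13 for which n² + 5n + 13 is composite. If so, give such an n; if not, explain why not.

At n = 11: 11² + 5·11 + 13 = 189 = 3·63, which is composite.

n = 11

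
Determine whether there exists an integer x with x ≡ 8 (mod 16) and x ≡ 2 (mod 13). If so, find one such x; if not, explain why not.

x = 184

Since 16 and 13 share no common factor, CRT says the pair of congruences has a solution (unique mod 208).
Any solution of the first congruence is x = 8 + 16t; substituting into the second, 16t ≡ 2 − 8 ≡ 7 (mod 13).
16 ≡ 3 (mod 13), so this reads 3t ≡ 7 (mod 13). To invert 3 modulo 13: 13 = 4·3 + 1, 3 = 3·1 + 0, and unwinding, 1 = 13 − 4·3. Thus 3⁻¹ ≡ -4 ≡ 9 (mod 13).
Therefore t ≡ 9·7 = 63 ≡ 11 (mod 13).
With t = 11: x = 8 + 16·11 = 184.
Check: 184 mod 16 = 8, 184 mod 13 = 2. ✓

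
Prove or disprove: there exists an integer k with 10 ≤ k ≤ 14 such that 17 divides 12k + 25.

No, no such integer k in that range exists.

The values of 12k + 25 for k = 10, 11, …, 14 are 145, 157, 169, 181, 193; reduced mod 17 these are 9, 4, 16, 11, 6.
Since 0 is absent from this list, 17 ∤ 12k + 25 for every k with 10 ≤ k ≤ 14.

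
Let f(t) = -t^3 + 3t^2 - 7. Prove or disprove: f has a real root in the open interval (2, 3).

The endpoint values f(2) = -3 and f(3) = -7 are both negative. Claim: f(t) < 0 for every t in (2, 3).
Substitute t = 2 + u, where 0 < u < 1 on the interval. Expanding, f(2 + u) = -u^3 - 3u^2 - 3.
The nonzero coefficients here are all negative, so for u > 0 every term is negative (or zero), and the constant term -3 is strictly negative.
So f is strictly negative on (2, 3); no root exists in the interval.

No such root exists.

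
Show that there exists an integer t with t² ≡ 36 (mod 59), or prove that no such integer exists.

t = 6

Take t = 6. Then 6² = 36, and since 0 ≤ 36 < 59 this is already reduced: 6² ≡ 36 (mod 59).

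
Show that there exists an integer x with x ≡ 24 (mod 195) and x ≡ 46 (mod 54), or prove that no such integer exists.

No, no such integer exists.

Reduce both congruences modulo 3, which divides 195 and 54: they say x ≡ 24 (mod 3) and x ≡ 46 (mod 3).
These are incompatible: 24 − 46 = -22 is not divisible by 3.
Therefore no such x exists.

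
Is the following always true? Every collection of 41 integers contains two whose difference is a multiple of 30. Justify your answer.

Yes.

Each integer lies in one of the 30 residue classes modulo 30.
Placing 41 integers into 30 classes, some class receives at least two — say a and b.
Their difference a − b is then a multiple of 30.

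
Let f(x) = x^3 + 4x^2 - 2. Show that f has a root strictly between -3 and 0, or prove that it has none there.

Such a root exists.

f(-3) = 7 and f(0) = -2, which have opposite signs.
Since f is a polynomial it is continuous on [-3, 0].
By the Intermediate Value Theorem, f takes the value 0 somewhere in the open interval.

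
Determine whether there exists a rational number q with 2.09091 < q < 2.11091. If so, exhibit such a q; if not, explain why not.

q = 21/10

Multiplying by 10: 10·2.09091 = 20.90910 and 10·2.11091 = 21.10910, so the integer 21 lies strictly between them.
Hence 21/10 is a rational number with 2.09091 < 21/10 < 2.11091.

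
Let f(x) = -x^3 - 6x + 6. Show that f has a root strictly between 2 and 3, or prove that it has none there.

f(2) = -14 and f(3) = -39, both negative.
f'(x) = -3x^2 - 6 has discriminant 0² − 4·(-3)·(-6) = -72 < 0, so f' has no real roots and is negative for every real x.
Hence f is strictly decreasing on ℝ, and in particular on [2, 3]. A strictly monotone function with same-sign endpoint values stays negative on the whole interval, so f has no zero in (2, 3).

No.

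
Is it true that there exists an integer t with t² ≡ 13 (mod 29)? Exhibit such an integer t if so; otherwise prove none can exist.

t = 19 works: 19² = 361, and 361 − 13 = 348 = 12·29.

t = 19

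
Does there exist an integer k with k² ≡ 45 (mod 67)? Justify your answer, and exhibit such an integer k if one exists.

No, no such integer exists.

67 is prime, so by Euler's criterion 45 is a square mod 67 iff 45^((67−1)/2) = 45^33 ≡ 1 (mod 67).
Repeated squaring mod 67: 45^2 = 2025 ≡ 15; 45^4 ≡ 15² = 225 ≡ 24; 45^8 ≡ 24² = 576 ≡ 40; 45^16 ≡ 40² = 1600 ≡ 59; 45^32 ≡ 59² = 3481 ≡ 64.
Since 33 = 32 + 1, 45^33 ≡ 64 · 45; multiplying out mod 67: 64·45 = 2880 ≡ 66. Thus 45^33 ≡ 66 ≡ −1 (mod 67).
The value −1 means 45 is a non-residue modulo 67, so k² ≡ 45 (mod 67) is impossible.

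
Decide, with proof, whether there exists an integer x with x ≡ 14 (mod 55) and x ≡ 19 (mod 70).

x = 509

Here gcd(55, 70) = 5, and both 14 and 19 leave remainder 4 mod 5, so the system is consistent.
Put x = 14 + 55t, so we need 55t ≡ 5 (mod 70), equivalently (divide by 5) 11t ≡ 1 (mod 14).
Since 11·9 = 99 = 7·14 + 1, the inverse of 11 mod 14 is 9.
Therefore t ≡ 9·1 = 9 (mod 14).
Then x = 14 + 55·9 = 509.
Check: 509 mod 55 = 14, 509 mod 70 = 19. ✓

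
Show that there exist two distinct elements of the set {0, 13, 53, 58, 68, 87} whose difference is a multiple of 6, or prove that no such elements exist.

Reduce each element modulo 6: 0↦0, 13↦1, 53↦5, 58↦4, 68↦2, 87↦3.
All 6 residues are distinct, so no two elements differ by a multiple of 6.

There is no such pair.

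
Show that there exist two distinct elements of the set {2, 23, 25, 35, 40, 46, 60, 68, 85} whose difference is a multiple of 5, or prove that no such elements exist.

The pair (23, 68) works.

Both 23 and 68 leave remainder 3 on division by 5; their difference 45 = 9·5 is a multiple of 5.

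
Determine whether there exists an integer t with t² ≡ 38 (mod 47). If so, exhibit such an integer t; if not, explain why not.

47 is prime, so by Euler's criterion 38 is a square mod 47 iff 38^((47−1)/2) = 38^23 ≡ 1 (mod 47).
Repeated squaring mod 47: 38^2 = 1444 ≡ 34; 38^4 ≡ 34² = 1156 ≡ 28; 38^8 ≡ 28² = 784 ≡ 32; 38^16 ≡ 32² = 1024 ≡ 37.
Since 23 = 16 + 4 + 2 + 1, 38^23 ≡ 37 · 28 · 34 · 38; multiplying out mod 47: 37·28 = 1036 ≡ 2, then 2·34 = 68 ≡ 21, then 21·38 = 798 ≡ 46. Thus 38^23 ≡ 46 ≡ −1 (mod 47).
By Euler's criterion 38 is a quadratic non-residue mod 47: no t satisfies t² ≡ 38 (mod 47).

No such integer exists.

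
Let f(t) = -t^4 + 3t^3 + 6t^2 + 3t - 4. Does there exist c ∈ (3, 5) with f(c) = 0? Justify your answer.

Yes, f has a root in the interval.

f(3) = 59 and f(5) = -89, which have opposite signs.
f is continuous everywhere (it is a polynomial), in particular on [3, 5].
The Intermediate Value Theorem then guarantees some c ∈ (3, 5) with f(c) = 0.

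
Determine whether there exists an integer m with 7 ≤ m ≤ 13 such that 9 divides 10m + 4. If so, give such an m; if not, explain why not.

At m = 7, 10·7 + 4 = 74 ≡ 2 (mod 9), and each step in m adds 10 ≡ 1 (mod 9), giving residues 2, 3, 4, 5, 6, 7, 8 for m = 7, 8, …, 13.
Since 0 is absent from this list, 9 ∤ 10m + 4 for every m with 7 ≤ m ≤ 13.

There is no such integer m in that range.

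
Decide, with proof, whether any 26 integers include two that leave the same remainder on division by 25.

Each integer lies in one of the 25 residue classes modulo 25.
Placing 26 integers into 25 classes, some class receives at least two — say a and b.
So a and b have equal remainders mod 25, which is exactly what was to be shown.

Yes.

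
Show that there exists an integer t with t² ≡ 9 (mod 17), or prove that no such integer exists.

Take t = 14. Then 14² = 196 = 11·17 + 9, so 14² ≡ 9 (mod 17).

t = 14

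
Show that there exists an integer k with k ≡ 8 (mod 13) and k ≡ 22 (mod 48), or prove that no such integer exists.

gcd(13, 48) = 1, so the Chinese Remainder Theorem guarantees exactly one residue class mod 624 satisfying both.
Any solution of the first congruence is k = 8 + 13t; substituting into the second, 13t ≡ 22 − 8 ≡ 14 (mod 48).
Note 13·37 = 481 ≡ 1 (mod 48) (as 481 − 1 = 10·48), so 13⁻¹ ≡ 37.
Multiplying by 37: t ≡ 37·14 = 518 ≡ 38 (mod 48).
With t = 38: k = 8 + 13·38 = 502.
Indeed 502 ≡ 8 (mod 13) and 502 ≡ 22 (mod 48).

k = 502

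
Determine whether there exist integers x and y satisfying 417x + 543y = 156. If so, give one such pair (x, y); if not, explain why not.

Every value of 417x + 543y is a multiple of gcd(417, 543) = 3; since 3 ∣ 156, solutions exist.
Dividing through by 3 reduces the equation to 139x + 181y = 52.
Euclidean algorithm: 181 = 1·139 + 42, 139 = 3·42 + 13, 42 = 3·13 + 3, 13 = 4·3 + 1, 3 = 3·1 + 0.
Working back up the chain: 1 = 13 − 4·3 = 13 − 4·(42 − 3·13) = −4·42 + 13·13 = −4·42 + 13·(139 − 3·42) = 13·139 − 43·42 = 13·139 − 43·(181 − 1·139) = −43·181 + 56·139. So 139·56 + 181·(-43) = 1.
Times 52: 139·2912 + 181·(-2236) = 52, so (2912, -2236) solves it.
Shifting by a multiple of (181, −139) keeps it a solution: x = 2912 − 16·181 = 16, y = -2236 + 16·139 = -12.
Indeed 417·16 + 543·(-12) = 6672 − 6516 = 156.

x = 16, y = -12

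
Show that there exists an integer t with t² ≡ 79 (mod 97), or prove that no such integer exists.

t = 46

t = 46 works: 46² = 2116, and 2116 − 79 = 2037 = 21·97.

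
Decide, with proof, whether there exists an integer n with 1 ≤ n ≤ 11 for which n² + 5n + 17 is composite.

At n = 8: 8² + 5·8 + 17 = 121 = 11·11, which is composite.

n = 8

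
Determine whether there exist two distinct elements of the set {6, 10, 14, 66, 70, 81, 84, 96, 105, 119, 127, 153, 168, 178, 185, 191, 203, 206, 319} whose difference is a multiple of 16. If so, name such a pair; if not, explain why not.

Yes: 6 and 70.

Both 6 and 70 leave remainder 6 on division by 16; their difference 64 = 4·16 is a multiple of 16.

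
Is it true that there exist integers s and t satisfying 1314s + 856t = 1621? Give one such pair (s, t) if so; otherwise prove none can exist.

Both 1314 and 856 are divisible by gcd(1314, 856) = 2, hence so is any combination 1314s + 856t.
But 1621 = 2·810 + 1, so 2 ∤ 1621.
Therefore 1314s + 856t = 1621 has no solution in integers.

No such integers exist.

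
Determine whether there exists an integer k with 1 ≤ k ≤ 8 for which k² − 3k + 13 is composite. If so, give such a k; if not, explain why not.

There is no such integer k in that range.

The values for k = 1, 2, …, 8 are 11, 11, 13, 17, 23, 31, 41, 53, and each of these is prime.
So no value in the range makes the expression composite.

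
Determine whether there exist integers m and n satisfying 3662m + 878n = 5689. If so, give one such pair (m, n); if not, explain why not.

Any value of 3662m + 878n is a multiple of gcd(3662, 878) = 2.
But 5689 is not a multiple of 2 (it leaves remainder 1).
Hence no integers m, n satisfy the equation.

No such integers exist.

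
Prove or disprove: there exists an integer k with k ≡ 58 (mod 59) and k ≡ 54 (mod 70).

The moduli 59 and 70 are coprime, so by the Chinese Remainder Theorem a unique solution modulo 4130 exists.
Any solution of the first congruence is k = 58 + 59t; substituting into the second, 59t ≡ 54 − 58 ≡ 66 (mod 70).
Note 59·19 = 1121 ≡ 1 (mod 70) (as 1121 − 1 = 16·70), so 59⁻¹ ≡ 19.
Multiplying by 19: t ≡ 19·66 = 1254 ≡ 64 (mod 70).
With t = 64: k = 58 + 59·64 = 3834.
Indeed 3834 ≡ 58 (mod 59) and 3834 ≡ 54 (mod 70).

k = 3834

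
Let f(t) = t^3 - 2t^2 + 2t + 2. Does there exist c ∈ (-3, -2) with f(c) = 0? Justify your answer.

f(-3) = -49 and f(-2) = -18, both negative.
The derivative f'(t) = 3t^2 - 4t + 2 is a quadratic with discriminant (-4)² − 4·3·2 = -8 < 0; it never vanishes, so it is always positive (sign of the leading coefficient).
Hence f is strictly increasing on ℝ, and in particular on [-3, -2]. A strictly monotone function with same-sign endpoint values stays negative on the whole interval, so f has no zero in (-3, -2).

No such root exists.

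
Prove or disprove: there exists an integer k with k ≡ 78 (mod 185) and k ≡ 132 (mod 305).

No such integer exists.

gcd(185, 305) = 5. If k ≡ 78 (mod 185) and k ≡ 132 (mod 305), then k ≡ 78 (mod 5) and k ≡ 132 (mod 5).
But 78 mod 5 = 3 while 132 mod 5 = 2, a contradiction.
So no integer satisfies both congruences.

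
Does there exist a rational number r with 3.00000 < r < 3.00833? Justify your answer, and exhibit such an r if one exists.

r = 364/121

Multiplying by 121: 121·3.00000 = 363.00000 and 121·3.00833 = 364.00793, so the integer 364 lies strictly between them.
Dividing back, 3.00000 < 364/121 < 3.00833, and 364/121 is rational.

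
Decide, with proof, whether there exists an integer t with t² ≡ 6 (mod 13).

No, no such integer exists.

Since (13 − t)² ≡ t² (mod 13), it suffices to square t = 0, 1, …, 6: the residues are 0, 1, 4, 9, 3, 12, 10.
The set of squares mod 13 is therefore {0, 1, 3, 4, 9, 10, 12}, which does not contain 6.
Therefore t² ≡ 6 (mod 13) has no solution.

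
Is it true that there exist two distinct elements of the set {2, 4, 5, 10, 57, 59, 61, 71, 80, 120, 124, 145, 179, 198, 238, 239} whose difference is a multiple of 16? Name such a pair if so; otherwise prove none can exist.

Residues mod 16: 2↦2, 4↦4, 5↦5, 10↦10, 57↦9, 59↦11, 61↦13, 71↦7, 80↦0, 120↦8, 124↦12, 145↦1, 179↦3, 198↦6, 238↦14, 239↦15.
No residue repeats among the 16 elements, so no pair has difference ≡ 0 (mod 16).

No, no such pair exists.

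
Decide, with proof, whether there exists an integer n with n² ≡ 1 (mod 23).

n = 22

Take n = 22. Then 22² = 484 = 21·23 + 1, so 22² ≡ 1 (mod 23).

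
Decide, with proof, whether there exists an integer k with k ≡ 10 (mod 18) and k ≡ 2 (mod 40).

k = 82

gcd(18, 40) = 2. A simultaneous solution exists iff 10 ≡ 2 (mod 2); here 10 mod 2 = 0 = 2 mod 2, so it does.
List candidates k ≡ 10 (mod 18): 10, 28, 46, 64, 82. Modulo 40 these are 10, 28, 6, 24, 2; 82 gives 2 as required.
Verify: 82 = 4·18 + 10 and 82 = 2·40 + 2. ✓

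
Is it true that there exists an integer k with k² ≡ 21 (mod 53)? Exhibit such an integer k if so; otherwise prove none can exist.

There is no such integer.

53 is prime, so by Euler's criterion 21 is a square mod 53 iff 21^((53−1)/2) = 21^26 ≡ 1 (mod 53).
Squaring successively (mod 53): 21^2 = 441 ≡ 17; 21^4 ≡ 17² = 289 ≡ 24; 21^8 ≡ 24² = 576 ≡ 46; 21^16 ≡ 46² = 2116 ≡ 49.
Since 26 = 16 + 8 + 2, 21^26 ≡ 49 · 46 · 17; multiplying out mod 53: 49·46 = 2254 ≡ 28, then 28·17 = 476 ≡ 52. Thus 21^26 ≡ 52 ≡ −1 (mod 53).
By Euler's criterion 21 is a quadratic non-residue mod 53: no k satisfies k² ≡ 21 (mod 53).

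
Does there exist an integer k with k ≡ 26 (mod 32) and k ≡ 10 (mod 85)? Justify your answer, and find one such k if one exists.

Since 32 and 85 share no common factor, CRT says the pair of congruences has a solution (unique mod 2720).
Any solution of the first congruence is k = 26 + 32t; substituting into the second, 32t ≡ 10 − 26 ≡ 69 (mod 85).
Since 32·8 = 256 = 3·85 + 1, the inverse of 32 mod 85 is 8.
Multiplying by 8: t ≡ 8·69 = 552 ≡ 42 (mod 85).
Taking t = 42 gives k = 26 + 32·42 = 1370.
Verify: 1370 = 42·32 + 26 and 1370 = 16·85 + 10. ✓

k = 1370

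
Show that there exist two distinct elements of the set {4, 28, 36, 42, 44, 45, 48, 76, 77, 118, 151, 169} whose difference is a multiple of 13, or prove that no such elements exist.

No such pair exists.

Two integers differ by a multiple of 13 exactly when they have the same residue mod 13. The residues are 4↦4, 28↦2, 36↦10, 42↦3, 44↦5, 45↦6, 48↦9, 76↦11, 77↦12, 118↦1, 151↦8, 169↦0.
No residue repeats among the 12 elements, so no pair has difference ≡ 0 (mod 13).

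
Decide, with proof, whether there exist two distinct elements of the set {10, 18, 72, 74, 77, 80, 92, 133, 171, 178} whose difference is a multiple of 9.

Yes: 18 and 72.

Both 18 and 72 leave remainder 0 on division by 9; their difference 54 = 6·9 is a multiple of 9.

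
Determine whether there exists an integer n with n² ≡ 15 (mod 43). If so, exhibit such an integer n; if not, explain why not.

n = 12 works: 12² = 144, and 144 − 15 = 129 = 3·43.

n = 12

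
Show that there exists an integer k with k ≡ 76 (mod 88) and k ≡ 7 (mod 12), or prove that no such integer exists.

No such integer exists.

Reduce both congruences modulo 4, which divides 88 and 12: they say k ≡ 76 (mod 4) and k ≡ 7 (mod 4).
However 76 ≡ 0 and 7 ≡ 3 (mod 4), and 0 ≠ 3.
Hence the system has no solution.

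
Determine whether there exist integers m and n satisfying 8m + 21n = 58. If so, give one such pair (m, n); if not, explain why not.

Since gcd(8, 21) = 1, every integer is an integer combination of 8 and 21.
Euclidean algorithm: 21 = 2·8 + 5, 8 = 1·5 + 3, 5 = 1·3 + 2, 3 = 1·2 + 1, 2 = 2·1 + 0.
Working back up the chain: 1 = 3 − 1·2 = 3 − (5 − 1·3) = −5 + 2·3 = −5 + 2·(8 − 1·5) = 2·8 − 3·5 = 2·8 − 3·(21 − 2·8) = −3·21 + 8·8. So 8·8 + 21·(-3) = 1.
Scaling by 58 gives the particular solution (m, n) = (464, -174).
Shifting by a multiple of (21, −8) keeps it a solution: m = 464 − 22·21 = 2, n = -174 + 22·8 = 2.
Check: 8·2 + 21·2 = 16 + 42 = 58. ✓

m = 2, n = 2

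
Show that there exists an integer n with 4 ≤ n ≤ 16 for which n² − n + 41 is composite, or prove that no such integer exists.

The values for n = 4, 5, …, 16 are 53, 61, 71, 83, 97, 113, 131, 151, 173, 197, 223, 251, 281, and each of these is prime.
So no value in the range makes the expression composite.

There is no such integer n in that range.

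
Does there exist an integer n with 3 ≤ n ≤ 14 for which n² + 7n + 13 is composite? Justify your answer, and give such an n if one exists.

n = 8

At n = 8: 8² + 7·8 + 13 = 133 = 7·19, which is composite.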